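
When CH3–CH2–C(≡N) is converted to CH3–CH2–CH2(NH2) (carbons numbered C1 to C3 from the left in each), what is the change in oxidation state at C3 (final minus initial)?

-4

Before: C3 has 1 bond to C, 3 bonds to N → oxidation state +3.
After: C3 has 1 bond to C, 2 bonds to H, 1 bond to N → oxidation state -1.
Δ = -1 − (+3) = -4, so this is a reduction at C3.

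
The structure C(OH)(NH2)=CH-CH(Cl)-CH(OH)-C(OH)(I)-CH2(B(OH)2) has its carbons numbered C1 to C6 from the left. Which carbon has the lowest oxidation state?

Assign +1 per bond to O/N/halogen, −1 per bond to H or an electropositive element, and 0 per bond to carbon. Tallying each carbon:
C1: 2C, 1O, 1N → 0 + 1 + 1 = +2
C2: 3C, 1H → 0 − 1 = -1
C3: 2C, 1H, 1Cl → 0 − 1 + 1 = 0
C4: 2C, 1H, 1O → 0 − 1 + 1 = 0
C5: 2C, 1O, 1I → 0 + 1 + 1 = +2
C6: 1C, 2H, 1B → 0 − 2 − 1 = -3
The most reduced carbon is C6 at -3.

C6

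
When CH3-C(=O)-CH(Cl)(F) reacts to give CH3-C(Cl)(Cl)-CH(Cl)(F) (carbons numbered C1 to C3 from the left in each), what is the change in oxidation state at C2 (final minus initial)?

Before: C2 has 2 bonds to C, 2 bonds to O → oxidation state +2.
After: C2 has 2 bonds to C, 2 bonds to Cl → oxidation state +2.
Δ = +2 − (+2) = 0, so no net redox change at C2.

0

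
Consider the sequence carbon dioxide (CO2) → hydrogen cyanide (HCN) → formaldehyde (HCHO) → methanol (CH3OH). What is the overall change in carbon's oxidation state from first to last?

-6

Carbon oxidation states along the series — carbon dioxide: +4, hydrogen cyanide: +2, formaldehyde: 0, methanol: -2.
Net change = -2 − (+4) = -6.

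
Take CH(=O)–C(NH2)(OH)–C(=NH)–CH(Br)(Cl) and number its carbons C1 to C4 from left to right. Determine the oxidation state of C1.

+1

Bonds to more-electronegative neighbours contribute +1 each, bonds to H or metals contribute −1 each, and C–C bonds contribute 0.
C1 has one bond to C (0), a double bond to O (2×+1 = +2), one bond to H (-1).
Oxidation state = 0 + 2 − 1 = +1.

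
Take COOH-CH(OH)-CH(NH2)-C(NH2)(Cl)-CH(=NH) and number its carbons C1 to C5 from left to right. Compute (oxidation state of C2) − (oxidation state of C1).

-3

C2: 2C, 1H, 1O → 0 − 1 + 1 = 0
C1: 1C, 3O → 0 + 3 = +3
Difference: 0 − (+3) = -3.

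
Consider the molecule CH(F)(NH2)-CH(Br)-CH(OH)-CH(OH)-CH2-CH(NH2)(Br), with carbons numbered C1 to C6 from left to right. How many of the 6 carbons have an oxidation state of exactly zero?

Tallying each carbon's bonds:
C1: 1C, 1H, 1N, 1F → 0 − 1 + 1 + 1 = +1
C2: 2C, 1H, 1Br → 0 − 1 + 1 = 0
C3: 2C, 1H, 1O → 0 − 1 + 1 = 0
C4: 2C, 1H, 1O → 0 − 1 + 1 = 0
C5: 2C, 2H → 0 − 2 = -2
C6: 1C, 1H, 1N, 1Br → 0 − 1 + 1 + 1 = +1
3 carbons (C2, C3, C4) meet the condition.

3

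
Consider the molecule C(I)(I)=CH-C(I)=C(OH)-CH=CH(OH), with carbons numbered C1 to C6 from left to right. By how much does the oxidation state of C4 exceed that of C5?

C4: 3C, 1O → 0 + 1 = +1
C5: 3C, 1H → 0 − 1 = -1
Difference: +1 − (-1) = +2.

+2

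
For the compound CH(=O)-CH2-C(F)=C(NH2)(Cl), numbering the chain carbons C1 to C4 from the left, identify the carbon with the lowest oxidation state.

Tallying each carbon's bonds:
C1: 1C, 1H, 2O → 0 − 1 + 2 = +1
C2: 2C, 2H → 0 − 2 = -2
C3: 3C, 1F → 0 + 1 = +1
C4: 2C, 1N, 1Cl → 0 + 1 + 1 = +2
The most reduced carbon is C2 at -2.

C2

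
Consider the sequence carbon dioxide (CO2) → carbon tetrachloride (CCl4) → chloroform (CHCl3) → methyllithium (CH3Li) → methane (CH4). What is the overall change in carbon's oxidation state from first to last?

-8

Carbon oxidation states along the series — carbon dioxide: +4, carbon tetrachloride: +4, chloroform: +2, methyllithium: -4, methane: -4.
Net change = -4 − (+4) = -8.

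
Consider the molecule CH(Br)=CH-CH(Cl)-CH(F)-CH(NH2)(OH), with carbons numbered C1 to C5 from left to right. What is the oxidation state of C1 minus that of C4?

0

C1: 2C, 1H, 1Br → 0 − 1 + 1 = 0
C4: 2C, 1H, 1F → 0 − 1 + 1 = 0
Difference: 0 − (0) = 0.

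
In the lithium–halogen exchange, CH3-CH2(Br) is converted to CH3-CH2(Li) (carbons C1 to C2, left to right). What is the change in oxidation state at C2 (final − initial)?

-2

Before: C2 has 1 bond to C, 2 bonds to H, 1 bond to Br → oxidation state -1.
After: C2 has 1 bond to C, 2 bonds to H, 1 bond to Li → oxidation state -3.
Δ = -3 − (-1) = -2, so this is a reduction at C2.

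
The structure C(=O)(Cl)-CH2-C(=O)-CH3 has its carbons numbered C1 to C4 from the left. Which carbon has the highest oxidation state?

Tallying each carbon's bonds:
C1: 1C, 2O, 1Cl → 0 + 2 + 1 = +3
C2: 2C, 2H → 0 − 2 = -2
C3: 2C, 2O → 0 + 2 = +2
C4: 1C, 3H → 0 − 3 = -3
The most oxidised carbon is C1 at +3.

C1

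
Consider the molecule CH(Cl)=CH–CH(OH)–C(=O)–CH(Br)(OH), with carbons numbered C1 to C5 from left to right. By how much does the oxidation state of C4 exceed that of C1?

C4: 2C, 2O → 0 + 2 = +2
C1: 2C, 1H, 1Cl → 0 − 1 + 1 = 0
Difference: +2 − (0) = +2.

+2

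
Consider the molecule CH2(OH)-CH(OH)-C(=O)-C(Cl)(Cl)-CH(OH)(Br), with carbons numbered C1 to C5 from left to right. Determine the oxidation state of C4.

+2

Each bond to a more electronegative atom (O, N, halogen) counts +1, each bond to a less electronegative atom (H, metal, B, Si) counts −1, and each C–C bond counts 0.
C4 has one bond to C (0), one bond to C (0), one bond to Cl (+1), one bond to Cl (+1).
Oxidation state = 0 + 0 + 1 + 1 = +2.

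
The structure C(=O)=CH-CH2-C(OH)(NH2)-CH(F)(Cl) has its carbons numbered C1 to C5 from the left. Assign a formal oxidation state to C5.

+1

C5 has one bond to C (0), one bond to F (+1), one bond to H (-1), one bond to Cl (+1).
Oxidation state = 0 + 1 − 1 + 1 = +1.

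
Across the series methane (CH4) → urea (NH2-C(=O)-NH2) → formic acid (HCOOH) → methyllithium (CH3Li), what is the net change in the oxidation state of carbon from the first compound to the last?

0

Carbon oxidation states along the series — methane: -4, urea: +4, formic acid: +2, methyllithium: -4.
Net change = -4 − (-4) = 0.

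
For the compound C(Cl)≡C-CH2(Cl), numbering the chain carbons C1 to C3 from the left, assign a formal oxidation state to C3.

-1

Assign +1 per bond to O/N/halogen, −1 per bond to H or an electropositive element, and 0 per bond to carbon.
C3 has one bond to C (0), one bond to H (-1), one bond to H (-1), one bond to Cl (+1).
Oxidation state = 0 − 1 − 1 + 1 = -1.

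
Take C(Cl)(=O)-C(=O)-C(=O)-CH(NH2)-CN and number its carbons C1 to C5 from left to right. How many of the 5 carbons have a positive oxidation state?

4

Assign +1 per bond to O/N/halogen, −1 per bond to H or an electropositive element, and 0 per bond to carbon. Tallying each carbon:
C1: 1C, 2O, 1Cl → 0 + 2 + 1 = +3
C2: 2C, 2O → 0 + 2 = +2
C3: 2C, 2O → 0 + 2 = +2
C4: 2C, 1H, 1N → 0 − 1 + 1 = 0
C5: 1C, 3N → 0 + 3 = +3
4 carbons (C1, C2, C3, C5) meet the condition.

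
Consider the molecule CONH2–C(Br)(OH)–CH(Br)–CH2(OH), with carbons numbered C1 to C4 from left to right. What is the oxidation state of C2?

Bonds to more-electronegative neighbours contribute +1 each, bonds to H or metals contribute −1 each, and C–C bonds contribute 0.
C2 has one bond to C (0), one bond to C (0), one bond to Br (+1), one bond to O (+1).
Oxidation state = 0 + 0 + 1 + 1 = +2.

+2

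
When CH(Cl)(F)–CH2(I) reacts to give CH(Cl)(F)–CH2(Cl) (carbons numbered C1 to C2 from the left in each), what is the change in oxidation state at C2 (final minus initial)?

0

Before: C2 has 1 bond to C, 2 bonds to H, 1 bond to I → oxidation state -1.
After: C2 has 1 bond to C, 2 bonds to H, 1 bond to Cl → oxidation state -1.
Δ = -1 − (-1) = 0, so no net redox change at C2.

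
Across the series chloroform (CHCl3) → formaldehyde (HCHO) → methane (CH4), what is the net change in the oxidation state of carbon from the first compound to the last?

-6

Carbon oxidation states along the series — chloroform: +2, formaldehyde: 0, methane: -4.
Net change = -4 − (+2) = -6.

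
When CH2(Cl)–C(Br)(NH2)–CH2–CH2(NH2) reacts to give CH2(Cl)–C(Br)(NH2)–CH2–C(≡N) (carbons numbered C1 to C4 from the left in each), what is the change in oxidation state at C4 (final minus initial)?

+4

Before: C4 has 1 bond to C, 2 bonds to H, 1 bond to N → oxidation state -1.
After: C4 has 1 bond to C, 3 bonds to N → oxidation state +3.
Δ = +3 − (-1) = +4, so this is an oxidation at C4.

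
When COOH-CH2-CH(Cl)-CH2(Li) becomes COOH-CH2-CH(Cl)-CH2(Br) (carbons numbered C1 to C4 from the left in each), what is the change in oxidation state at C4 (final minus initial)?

Before: C4 has 1 bond to C, 2 bonds to H, 1 bond to Li → oxidation state -3.
After: C4 has 1 bond to C, 2 bonds to H, 1 bond to Br → oxidation state -1.
Δ = -1 − (-3) = +2, so this is an oxidation at C4.

+2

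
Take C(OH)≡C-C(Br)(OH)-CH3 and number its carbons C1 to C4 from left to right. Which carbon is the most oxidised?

C3

Tallying each carbon's bonds:
C1: 3C, 1O → 0 + 1 = +1
C2: 4C → 0 = 0
C3: 2C, 1O, 1Br → 0 + 1 + 1 = +2
C4: 1C, 3H → 0 − 3 = -3
The most oxidised carbon is C3 at +2.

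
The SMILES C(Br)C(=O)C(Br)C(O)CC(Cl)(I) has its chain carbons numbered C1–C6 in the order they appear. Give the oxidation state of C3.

Assign +1 per bond to O/N/halogen, −1 per bond to H or an electropositive element, and 0 per bond to carbon.
C3 has one bond to C (0), one bond to C (0), one bond to Br (+1), one bond to H (-1).
Oxidation state = 0 + 0 + 1 − 1 = 0.

0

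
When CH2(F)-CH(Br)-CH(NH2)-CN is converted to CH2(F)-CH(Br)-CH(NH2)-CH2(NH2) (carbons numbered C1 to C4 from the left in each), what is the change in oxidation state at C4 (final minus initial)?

Before: C4 has 1 bond to C, 3 bonds to N → oxidation state +3.
After: C4 has 1 bond to C, 2 bonds to H, 1 bond to N → oxidation state -1.
Δ = -1 − (+3) = -4, so this is a reduction at C4.

-4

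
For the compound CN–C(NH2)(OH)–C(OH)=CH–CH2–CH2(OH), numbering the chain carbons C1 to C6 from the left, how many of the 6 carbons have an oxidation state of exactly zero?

0

Bonds to more-electronegative neighbours contribute +1 each, bonds to H or metals contribute −1 each, and C–C bonds contribute 0. Tallying each carbon:
C1: 1C, 3N → 0 + 3 = +3
C2: 2C, 1O, 1N → 0 + 1 + 1 = +2
C3: 3C, 1O → 0 + 1 = +1
C4: 3C, 1H → 0 − 1 = -1
C5: 2C, 2H → 0 − 2 = -2
C6: 1C, 2H, 1O → 0 − 2 + 1 = -1
0 carbons meet the condition.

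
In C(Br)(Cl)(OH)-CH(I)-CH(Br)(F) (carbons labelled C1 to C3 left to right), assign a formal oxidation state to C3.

Bonds to more-electronegative neighbours contribute +1 each, bonds to H or metals contribute −1 each, and C–C bonds contribute 0.
C3 has one bond to C (0), one bond to H (-1), one bond to Br (+1), one bond to F (+1).
Oxidation state = 0 − 1 + 1 + 1 = +1.

+1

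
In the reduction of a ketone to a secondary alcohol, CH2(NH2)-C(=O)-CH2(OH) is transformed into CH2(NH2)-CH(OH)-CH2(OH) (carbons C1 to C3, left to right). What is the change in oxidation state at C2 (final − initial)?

Before: C2 has 2 bonds to C, 2 bonds to O → oxidation state +2.
After: C2 has 2 bonds to C, 1 bond to H, 1 bond to O → oxidation state 0.
Δ = 0 − (+2) = -2, so this is a reduction at C2.

-2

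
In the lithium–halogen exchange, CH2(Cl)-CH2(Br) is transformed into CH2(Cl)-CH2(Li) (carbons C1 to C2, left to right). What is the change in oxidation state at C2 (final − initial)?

-2

Before: C2 has 1 bond to C, 2 bonds to H, 1 bond to Br → oxidation state -1.
After: C2 has 1 bond to C, 2 bonds to H, 1 bond to Li → oxidation state -3.
Δ = -3 − (-1) = -2, so this is a reduction at C2.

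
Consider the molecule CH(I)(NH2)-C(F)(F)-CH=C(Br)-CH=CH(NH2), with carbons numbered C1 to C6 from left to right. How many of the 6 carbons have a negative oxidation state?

2

Count +1 for every bond to an atom more electronegative than carbon and −1 for every bond to one less electronegative; C–C bonds are 0. Tallying each carbon:
C1: 1C, 1H, 1N, 1I → 0 − 1 + 1 + 1 = +1
C2: 2C, 2F → 0 + 2 = +2
C3: 3C, 1H → 0 − 1 = -1
C4: 3C, 1Br → 0 + 1 = +1
C5: 3C, 1H → 0 − 1 = -1
C6: 2C, 1H, 1N → 0 − 1 + 1 = 0
2 carbons (C3, C5) meet the condition.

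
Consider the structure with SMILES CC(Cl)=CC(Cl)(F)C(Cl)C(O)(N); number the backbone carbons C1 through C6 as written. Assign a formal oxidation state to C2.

C2 has one bond to C (0), a double bond to C (2×0 = 0), one bond to Cl (+1).
Oxidation state = 0 + 0 + 1 = +1.

+1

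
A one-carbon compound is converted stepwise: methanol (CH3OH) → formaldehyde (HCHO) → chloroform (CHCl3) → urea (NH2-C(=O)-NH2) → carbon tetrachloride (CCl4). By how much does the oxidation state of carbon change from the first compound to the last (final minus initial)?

+6

Carbon oxidation states along the series — methanol: -2, formaldehyde: 0, chloroform: +2, urea: +4, carbon tetrachloride: +4.
Net change = +4 − (-2) = +6.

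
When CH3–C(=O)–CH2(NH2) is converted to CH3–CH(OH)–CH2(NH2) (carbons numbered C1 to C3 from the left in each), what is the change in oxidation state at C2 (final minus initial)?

-2

Before: C2 has 2 bonds to C, 2 bonds to O → oxidation state +2.
After: C2 has 2 bonds to C, 1 bond to H, 1 bond to O → oxidation state 0.
Δ = 0 − (+2) = -2, so this is a reduction at C2.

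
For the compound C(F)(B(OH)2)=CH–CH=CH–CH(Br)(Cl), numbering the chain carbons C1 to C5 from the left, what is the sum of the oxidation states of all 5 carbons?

-2

Each bond to a more electronegative atom (O, N, halogen) counts +1, each bond to a less electronegative atom (H, metal, B, Si) counts −1, and each C–C bond counts 0. Tallying each carbon:
C1: 2C, 1F, 1B → 0 + 1 − 1 = 0
C2: 3C, 1H → 0 − 1 = -1
C3: 3C, 1H → 0 − 1 = -1
C4: 3C, 1H → 0 − 1 = -1
C5: 1C, 1H, 1Cl, 1Br → 0 − 1 + 1 + 1 = +1
Sum = 0 − 1 − 1 − 1 + 1 = -2.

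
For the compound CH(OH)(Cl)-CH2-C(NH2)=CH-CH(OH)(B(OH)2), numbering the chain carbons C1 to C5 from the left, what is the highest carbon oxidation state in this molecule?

Bonds to more-electronegative neighbours contribute +1 each, bonds to H or metals contribute −1 each, and C–C bonds contribute 0. Tallying each carbon:
C1: 1C, 1H, 1O, 1Cl → 0 − 1 + 1 + 1 = +1
C2: 2C, 2H → 0 − 2 = -2
C3: 3C, 1N → 0 + 1 = +1
C4: 3C, 1H → 0 − 1 = -1
C5: 1C, 1H, 1O, 1B → 0 − 1 + 1 − 1 = -1
The highest value is +1.

+1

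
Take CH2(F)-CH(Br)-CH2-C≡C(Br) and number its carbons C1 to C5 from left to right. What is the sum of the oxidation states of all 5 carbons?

-2

Each bond to a more electronegative atom (O, N, halogen) counts +1, each bond to a less electronegative atom (H, metal, B, Si) counts −1, and each C–C bond counts 0. Tallying each carbon:
C1: 1C, 2H, 1F → 0 − 2 + 1 = -1
C2: 2C, 1H, 1Br → 0 − 1 + 1 = 0
C3: 2C, 2H → 0 − 2 = -2
C4: 4C → 0 = 0
C5: 3C, 1Br → 0 + 1 = +1
Sum = -1 + 0 − 2 + 0 + 1 = -2.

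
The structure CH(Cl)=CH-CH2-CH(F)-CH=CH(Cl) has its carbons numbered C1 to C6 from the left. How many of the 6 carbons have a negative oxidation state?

3

Tallying each carbon's bonds:
C1: 2C, 1H, 1Cl → 0 − 1 + 1 = 0
C2: 3C, 1H → 0 − 1 = -1
C3: 2C, 2H → 0 − 2 = -2
C4: 2C, 1H, 1F → 0 − 1 + 1 = 0
C5: 3C, 1H → 0 − 1 = -1
C6: 2C, 1H, 1Cl → 0 − 1 + 1 = 0
3 carbons (C2, C3, C5) meet the condition.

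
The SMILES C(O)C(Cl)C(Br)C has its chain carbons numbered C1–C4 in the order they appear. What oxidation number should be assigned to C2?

C2 has one bond to C (0), one bond to C (0), one bond to Cl (+1), one bond to H (-1).
Oxidation state = 0 + 0 + 1 − 1 = 0.

0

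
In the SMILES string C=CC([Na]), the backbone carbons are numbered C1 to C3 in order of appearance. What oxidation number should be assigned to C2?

-1

C2 has a double bond to C (2×0 = 0), one bond to C (0), one bond to H (-1).
Oxidation state = 0 + 0 − 1 = -1.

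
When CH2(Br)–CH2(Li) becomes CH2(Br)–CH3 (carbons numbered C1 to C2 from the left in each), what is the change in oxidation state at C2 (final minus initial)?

Before: C2 has 1 bond to C, 2 bonds to H, 1 bond to Li → oxidation state -3.
After: C2 has 1 bond to C, 3 bonds to H → oxidation state -3.
Δ = -3 − (-3) = 0, so no net redox change at C2.

0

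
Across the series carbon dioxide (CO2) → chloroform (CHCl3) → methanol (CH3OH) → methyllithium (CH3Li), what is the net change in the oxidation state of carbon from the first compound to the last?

-8

Carbon oxidation states along the series — carbon dioxide: +4, chloroform: +2, methanol: -2, methyllithium: -4.
Net change = -4 − (+4) = -8.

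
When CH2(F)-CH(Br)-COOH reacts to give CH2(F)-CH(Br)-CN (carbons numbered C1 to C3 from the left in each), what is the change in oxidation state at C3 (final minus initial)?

0

Before: C3 has 1 bond to C, 3 bonds to O → oxidation state +3.
After: C3 has 1 bond to C, 3 bonds to N → oxidation state +3.
Δ = +3 − (+3) = 0, so no net redox change at C3.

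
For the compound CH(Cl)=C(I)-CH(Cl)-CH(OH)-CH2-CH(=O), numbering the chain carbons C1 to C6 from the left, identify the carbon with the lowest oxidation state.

C5

Each bond to a more electronegative atom (O, N, halogen) counts +1, each bond to a less electronegative atom (H, metal, B, Si) counts −1, and each C–C bond counts 0. Tallying each carbon:
C1: 2C, 1H, 1Cl → 0 − 1 + 1 = 0
C2: 3C, 1I → 0 + 1 = +1
C3: 2C, 1H, 1Cl → 0 − 1 + 1 = 0
C4: 2C, 1H, 1O → 0 − 1 + 1 = 0
C5: 2C, 2H → 0 − 2 = -2
C6: 1C, 1H, 2O → 0 − 1 + 2 = +1
The most reduced carbon is C5 at -2.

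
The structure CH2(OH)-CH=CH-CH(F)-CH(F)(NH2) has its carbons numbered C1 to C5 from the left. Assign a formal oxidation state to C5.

+1

Count +1 for every bond to an atom more electronegative than carbon and −1 for every bond to one less electronegative; C–C bonds are 0.
C5 has one bond to C (0), one bond to H (-1), one bond to F (+1), one bond to N (+1).
Oxidation state = 0 − 1 + 1 + 1 = +1.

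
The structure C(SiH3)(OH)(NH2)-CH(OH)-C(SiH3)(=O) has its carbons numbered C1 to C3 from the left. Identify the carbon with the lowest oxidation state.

C2

Tallying each carbon's bonds:
C1: 1C, 1O, 1N, 1Si → 0 + 1 + 1 − 1 = +1
C2: 2C, 1H, 1O → 0 − 1 + 1 = 0
C3: 1C, 2O, 1Si → 0 + 2 − 1 = +1
The most reduced carbon is C2 at 0.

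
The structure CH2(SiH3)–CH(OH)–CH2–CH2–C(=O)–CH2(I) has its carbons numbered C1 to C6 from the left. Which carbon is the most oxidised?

Assign +1 per bond to O/N/halogen, −1 per bond to H or an electropositive element, and 0 per bond to carbon. Tallying each carbon:
C1: 1C, 2H, 1Si → 0 − 2 − 1 = -3
C2: 2C, 1H, 1O → 0 − 1 + 1 = 0
C3: 2C, 2H → 0 − 2 = -2
C4: 2C, 2H → 0 − 2 = -2
C5: 2C, 2O → 0 + 2 = +2
C6: 1C, 2H, 1I → 0 − 2 + 1 = -1
The most oxidised carbon is C5 at +2.

C5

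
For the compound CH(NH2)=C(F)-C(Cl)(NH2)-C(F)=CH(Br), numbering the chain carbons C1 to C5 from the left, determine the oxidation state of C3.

+2

Bonds to more-electronegative neighbours contribute +1 each, bonds to H or metals contribute −1 each, and C–C bonds contribute 0.
C3 has one bond to C (0), one bond to C (0), one bond to Cl (+1), one bond to N (+1).
Oxidation state = 0 + 0 + 1 + 1 = +2.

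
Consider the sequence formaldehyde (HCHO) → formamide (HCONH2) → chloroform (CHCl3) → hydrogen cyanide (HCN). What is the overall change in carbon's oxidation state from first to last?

Carbon oxidation states along the series — formaldehyde: 0, formamide: +2, chloroform: +2, hydrogen cyanide: +2.
Net change = +2 − (0) = +2.

+2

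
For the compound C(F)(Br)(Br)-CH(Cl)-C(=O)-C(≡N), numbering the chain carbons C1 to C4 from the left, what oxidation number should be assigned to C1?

C1 has one bond to C (0), one bond to F (+1), one bond to Br (+1), one bond to Br (+1).
Oxidation state = 0 + 1 + 1 + 1 = +3.

+3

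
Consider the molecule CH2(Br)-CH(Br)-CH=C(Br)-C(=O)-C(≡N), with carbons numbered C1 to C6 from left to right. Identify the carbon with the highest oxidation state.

C6

Bonds to more-electronegative neighbours contribute +1 each, bonds to H or metals contribute −1 each, and C–C bonds contribute 0. Tallying each carbon:
C1: 1C, 2H, 1Br → 0 − 2 + 1 = -1
C2: 2C, 1H, 1Br → 0 − 1 + 1 = 0
C3: 3C, 1H → 0 − 1 = -1
C4: 3C, 1Br → 0 + 1 = +1
C5: 2C, 2O → 0 + 2 = +2
C6: 1C, 3N → 0 + 3 = +3
The most oxidised carbon is C6 at +3.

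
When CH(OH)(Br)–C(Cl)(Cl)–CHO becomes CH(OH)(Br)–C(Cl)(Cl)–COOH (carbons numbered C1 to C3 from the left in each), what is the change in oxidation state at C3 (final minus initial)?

Before: C3 has 1 bond to C, 1 bond to H, 2 bonds to O → oxidation state +1.
After: C3 has 1 bond to C, 3 bonds to O → oxidation state +3.
Δ = +3 − (+1) = +2, so this is an oxidation at C3.

+2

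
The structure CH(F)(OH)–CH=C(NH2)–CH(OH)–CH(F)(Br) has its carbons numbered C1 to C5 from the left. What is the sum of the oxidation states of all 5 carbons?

+2

Assign +1 per bond to O/N/halogen, −1 per bond to H or an electropositive element, and 0 per bond to carbon. Tallying each carbon:
C1: 1C, 1H, 1O, 1F → 0 − 1 + 1 + 1 = +1
C2: 3C, 1H → 0 − 1 = -1
C3: 3C, 1N → 0 + 1 = +1
C4: 2C, 1H, 1O → 0 − 1 + 1 = 0
C5: 1C, 1H, 1F, 1Br → 0 − 1 + 1 + 1 = +1
Sum = +1 − 1 + 1 + 0 + 1 = +2.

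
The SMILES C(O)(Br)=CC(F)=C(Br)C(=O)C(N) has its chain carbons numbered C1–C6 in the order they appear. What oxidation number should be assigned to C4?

Count +1 for every bond to an atom more electronegative than carbon and −1 for every bond to one less electronegative; C–C bonds are 0.
C4 has a double bond to C (2×0 = 0), one bond to C (0), one bond to Br (+1).
Oxidation state = 0 + 0 + 1 = +1.

+1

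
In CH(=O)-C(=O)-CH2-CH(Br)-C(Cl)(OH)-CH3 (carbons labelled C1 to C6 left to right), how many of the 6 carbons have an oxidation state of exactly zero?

Tallying each carbon's bonds:
C1: 1C, 1H, 2O → 0 − 1 + 2 = +1
C2: 2C, 2O → 0 + 2 = +2
C3: 2C, 2H → 0 − 2 = -2
C4: 2C, 1H, 1Br → 0 − 1 + 1 = 0
C5: 2C, 1O, 1Cl → 0 + 1 + 1 = +2
C6: 1C, 3H → 0 − 3 = -3
1 carbon (C4) meets the condition.

1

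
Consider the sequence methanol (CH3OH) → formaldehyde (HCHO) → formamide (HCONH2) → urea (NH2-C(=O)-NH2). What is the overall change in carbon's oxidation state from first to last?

+6

Carbon oxidation states along the series — methanol: -2, formaldehyde: 0, formamide: +2, urea: +4.
Net change = +4 − (-2) = +6.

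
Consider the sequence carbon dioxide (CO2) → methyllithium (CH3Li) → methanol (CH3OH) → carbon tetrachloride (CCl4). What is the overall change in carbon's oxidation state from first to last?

0

Carbon oxidation states along the series — carbon dioxide: +4, methyllithium: -4, methanol: -2, carbon tetrachloride: +4.
Net change = +4 − (+4) = 0.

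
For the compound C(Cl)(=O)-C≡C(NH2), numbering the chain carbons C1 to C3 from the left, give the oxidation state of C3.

+1

Bonds to more-electronegative neighbours contribute +1 each, bonds to H or metals contribute −1 each, and C–C bonds contribute 0.
C3 has a triple bond to C (3×0 = 0), one bond to N (+1).
Oxidation state = 0 + 1 = +1.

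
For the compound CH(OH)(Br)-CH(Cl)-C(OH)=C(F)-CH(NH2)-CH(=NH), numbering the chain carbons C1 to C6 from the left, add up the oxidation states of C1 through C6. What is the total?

+4

Bonds to more-electronegative neighbours contribute +1 each, bonds to H or metals contribute −1 each, and C–C bonds contribute 0. Tallying each carbon:
C1: 1C, 1H, 1O, 1Br → 0 − 1 + 1 + 1 = +1
C2: 2C, 1H, 1Cl → 0 − 1 + 1 = 0
C3: 3C, 1O → 0 + 1 = +1
C4: 3C, 1F → 0 + 1 = +1
C5: 2C, 1H, 1N → 0 − 1 + 1 = 0
C6: 1C, 1H, 2N → 0 − 1 + 2 = +1
Sum = +1 + 0 + 1 + 1 + 0 + 1 = +4.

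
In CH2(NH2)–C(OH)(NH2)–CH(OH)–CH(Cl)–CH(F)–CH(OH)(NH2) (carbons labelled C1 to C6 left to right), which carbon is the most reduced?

C1

Each bond to a more electronegative atom (O, N, halogen) counts +1, each bond to a less electronegative atom (H, metal, B, Si) counts −1, and each C–C bond counts 0. Tallying each carbon:
C1: 1C, 2H, 1N → 0 − 2 + 1 = -1
C2: 2C, 1O, 1N → 0 + 1 + 1 = +2
C3: 2C, 1H, 1O → 0 − 1 + 1 = 0
C4: 2C, 1H, 1Cl → 0 − 1 + 1 = 0
C5: 2C, 1H, 1F → 0 − 1 + 1 = 0
C6: 1C, 1H, 1O, 1N → 0 − 1 + 1 + 1 = +1
The most reduced carbon is C1 at -1.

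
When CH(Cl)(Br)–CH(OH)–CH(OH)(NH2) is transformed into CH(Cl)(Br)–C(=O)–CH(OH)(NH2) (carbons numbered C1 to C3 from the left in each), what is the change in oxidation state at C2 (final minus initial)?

Before: C2 has 2 bonds to C, 1 bond to H, 1 bond to O → oxidation state 0.
After: C2 has 2 bonds to C, 2 bonds to O → oxidation state +2.
Δ = +2 − (0) = +2, so this is an oxidation at C2.

+2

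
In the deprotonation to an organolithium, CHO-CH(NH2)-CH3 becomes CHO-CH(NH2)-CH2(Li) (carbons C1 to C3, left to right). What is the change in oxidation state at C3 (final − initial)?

0

Before: C3 has 1 bond to C, 3 bonds to H → oxidation state -3.
After: C3 has 1 bond to C, 2 bonds to H, 1 bond to Li → oxidation state -3.
Δ = -3 − (-3) = 0, so no net redox change at C3.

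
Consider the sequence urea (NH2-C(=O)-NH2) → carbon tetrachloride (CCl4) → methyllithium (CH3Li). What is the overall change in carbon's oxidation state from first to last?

-8

Carbon oxidation states along the series — urea: +4, carbon tetrachloride: +4, methyllithium: -4.
Net change = -4 − (+4) = -8.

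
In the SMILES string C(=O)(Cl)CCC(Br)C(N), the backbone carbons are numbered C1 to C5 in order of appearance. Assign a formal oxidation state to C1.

+3

Assign +1 per bond to O/N/halogen, −1 per bond to H or an electropositive element, and 0 per bond to carbon.
C1 has one bond to C (0), a double bond to O (2×+1 = +2), one bond to Cl (+1).
Oxidation state = 0 + 2 + 1 = +3.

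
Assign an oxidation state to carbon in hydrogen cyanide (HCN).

Assign +1 per bond to O/N/halogen, −1 per bond to H or an electropositive element, and 0 per bond to carbon.
The carbon has one bond to H (-1), a triple bond to N (3×+1 = +3).
Oxidation state = -1 + 3 = +2.

+2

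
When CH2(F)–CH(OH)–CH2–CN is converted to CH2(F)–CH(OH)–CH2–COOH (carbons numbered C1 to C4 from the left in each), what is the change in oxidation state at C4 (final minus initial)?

Before: C4 has 1 bond to C, 3 bonds to N → oxidation state +3.
After: C4 has 1 bond to C, 3 bonds to O → oxidation state +3.
Δ = +3 − (+3) = 0, so no net redox change at C4.

0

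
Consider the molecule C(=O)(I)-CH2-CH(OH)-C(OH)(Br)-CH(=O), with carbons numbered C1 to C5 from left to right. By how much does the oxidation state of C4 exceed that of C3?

C4: 2C, 1O, 1Br → 0 + 1 + 1 = +2
C3: 2C, 1H, 1O → 0 − 1 + 1 = 0
Difference: +2 − (0) = +2.

+2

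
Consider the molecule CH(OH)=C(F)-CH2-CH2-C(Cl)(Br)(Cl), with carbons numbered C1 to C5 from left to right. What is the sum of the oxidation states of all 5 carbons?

0

Tallying each carbon's bonds:
C1: 2C, 1H, 1O → 0 − 1 + 1 = 0
C2: 3C, 1F → 0 + 1 = +1
C3: 2C, 2H → 0 − 2 = -2
C4: 2C, 2H → 0 − 2 = -2
C5: 1C, 2Cl, 1Br → 0 + 2 + 1 = +3
Sum = 0 + 1 − 2 − 2 + 3 = 0.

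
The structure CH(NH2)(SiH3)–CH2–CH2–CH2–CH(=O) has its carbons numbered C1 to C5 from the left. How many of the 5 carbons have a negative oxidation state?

4

Tallying each carbon's bonds:
C1: 1C, 1H, 1N, 1Si → 0 − 1 + 1 − 1 = -1
C2: 2C, 2H → 0 − 2 = -2
C3: 2C, 2H → 0 − 2 = -2
C4: 2C, 2H → 0 − 2 = -2
C5: 1C, 1H, 2O → 0 − 1 + 2 = +1
4 carbons (C1, C2, C3, C4) meet the condition.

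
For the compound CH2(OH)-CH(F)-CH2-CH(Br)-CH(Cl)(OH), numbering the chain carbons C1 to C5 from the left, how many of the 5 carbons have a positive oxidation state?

1

Tallying each carbon's bonds:
C1: 1C, 2H, 1O → 0 − 2 + 1 = -1
C2: 2C, 1H, 1F → 0 − 1 + 1 = 0
C3: 2C, 2H → 0 − 2 = -2
C4: 2C, 1H, 1Br → 0 − 1 + 1 = 0
C5: 1C, 1H, 1O, 1Cl → 0 − 1 + 1 + 1 = +1
1 carbon (C5) meets the condition.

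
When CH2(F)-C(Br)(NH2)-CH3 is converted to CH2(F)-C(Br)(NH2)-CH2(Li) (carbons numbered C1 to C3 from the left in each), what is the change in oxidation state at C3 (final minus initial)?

0

Before: C3 has 1 bond to C, 3 bonds to H → oxidation state -3.
After: C3 has 1 bond to C, 2 bonds to H, 1 bond to Li → oxidation state -3.
Δ = -3 − (-3) = 0, so no net redox change at C3.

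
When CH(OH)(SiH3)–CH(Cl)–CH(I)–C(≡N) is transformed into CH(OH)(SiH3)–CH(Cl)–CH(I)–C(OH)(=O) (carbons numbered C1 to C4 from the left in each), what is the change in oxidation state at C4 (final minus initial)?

0

Before: C4 has 1 bond to C, 3 bonds to N → oxidation state +3.
After: C4 has 1 bond to C, 3 bonds to O → oxidation state +3.
Δ = +3 − (+3) = 0, so no net redox change at C4.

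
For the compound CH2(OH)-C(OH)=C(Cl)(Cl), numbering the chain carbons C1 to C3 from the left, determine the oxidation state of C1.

-1

C1 has one bond to C (0), one bond to O (+1), one bond to H (-1), one bond to H (-1).
Oxidation state = 0 + 1 − 1 − 1 = -1.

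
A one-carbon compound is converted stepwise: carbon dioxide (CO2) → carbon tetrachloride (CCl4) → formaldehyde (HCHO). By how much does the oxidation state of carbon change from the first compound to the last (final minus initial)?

Carbon oxidation states along the series — carbon dioxide: +4, carbon tetrachloride: +4, formaldehyde: 0.
Net change = 0 − (+4) = -4.

-4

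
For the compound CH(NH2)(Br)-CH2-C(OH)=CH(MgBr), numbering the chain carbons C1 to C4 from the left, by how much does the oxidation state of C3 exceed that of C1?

C3: 3C, 1O → 0 + 1 = +1
C1: 1C, 1H, 1N, 1Br → 0 − 1 + 1 + 1 = +1
Difference: +1 − (+1) = 0.

0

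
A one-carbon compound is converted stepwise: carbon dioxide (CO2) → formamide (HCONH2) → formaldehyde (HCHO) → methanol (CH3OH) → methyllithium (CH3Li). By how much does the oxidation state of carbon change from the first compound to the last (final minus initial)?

-8

Carbon oxidation states along the series — carbon dioxide: +4, formamide: +2, formaldehyde: 0, methanol: -2, methyllithium: -4.
Net change = -4 − (+4) = -8.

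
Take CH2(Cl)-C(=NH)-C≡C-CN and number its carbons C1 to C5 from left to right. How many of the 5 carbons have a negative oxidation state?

1

Count +1 for every bond to an atom more electronegative than carbon and −1 for every bond to one less electronegative; C–C bonds are 0. Tallying each carbon:
C1: 1C, 2H, 1Cl → 0 − 2 + 1 = -1
C2: 2C, 2N → 0 + 2 = +2
C3: 4C → 0 = 0
C4: 4C → 0 = 0
C5: 1C, 3N → 0 + 3 = +3
1 carbon (C1) meets the condition.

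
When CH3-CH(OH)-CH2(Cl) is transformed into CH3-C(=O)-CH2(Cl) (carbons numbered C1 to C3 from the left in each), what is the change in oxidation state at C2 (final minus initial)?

Before: C2 has 2 bonds to C, 1 bond to H, 1 bond to O → oxidation state 0.
After: C2 has 2 bonds to C, 2 bonds to O → oxidation state +2.
Δ = +2 − (0) = +2, so this is an oxidation at C2.

+2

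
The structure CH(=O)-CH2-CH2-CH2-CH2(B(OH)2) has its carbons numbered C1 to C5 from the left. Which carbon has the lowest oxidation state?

Tallying each carbon's bonds:
C1: 1C, 1H, 2O → 0 − 1 + 2 = +1
C2: 2C, 2H → 0 − 2 = -2
C3: 2C, 2H → 0 − 2 = -2
C4: 2C, 2H → 0 − 2 = -2
C5: 1C, 2H, 1B → 0 − 2 − 1 = -3
The most reduced carbon is C5 at -3.

C5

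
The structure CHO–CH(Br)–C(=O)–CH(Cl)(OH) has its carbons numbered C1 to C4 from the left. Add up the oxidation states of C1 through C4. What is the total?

+4

Bonds to more-electronegative neighbours contribute +1 each, bonds to H or metals contribute −1 each, and C–C bonds contribute 0. Tallying each carbon:
C1: 1C, 1H, 2O → 0 − 1 + 2 = +1
C2: 2C, 1H, 1Br → 0 − 1 + 1 = 0
C3: 2C, 2O → 0 + 2 = +2
C4: 1C, 1H, 1O, 1Cl → 0 − 1 + 1 + 1 = +1
Sum = +1 + 0 + 2 + 1 = +4.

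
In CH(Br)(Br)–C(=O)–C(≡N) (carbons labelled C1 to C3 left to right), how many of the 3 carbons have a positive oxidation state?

Tallying each carbon's bonds:
C1: 1C, 1H, 2Br → 0 − 1 + 2 = +1
C2: 2C, 2O → 0 + 2 = +2
C3: 1C, 3N → 0 + 3 = +3
3 carbons (C1, C2, C3) meet the condition.

3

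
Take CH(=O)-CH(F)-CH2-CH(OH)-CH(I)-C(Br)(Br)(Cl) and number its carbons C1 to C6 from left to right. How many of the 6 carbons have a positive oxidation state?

Count +1 for every bond to an atom more electronegative than carbon and −1 for every bond to one less electronegative; C–C bonds are 0. Tallying each carbon:
C1: 1C, 1H, 2O → 0 − 1 + 2 = +1
C2: 2C, 1H, 1F → 0 − 1 + 1 = 0
C3: 2C, 2H → 0 − 2 = -2
C4: 2C, 1H, 1O → 0 − 1 + 1 = 0
C5: 2C, 1H, 1I → 0 − 1 + 1 = 0
C6: 1C, 1Cl, 2Br → 0 + 1 + 2 = +3
2 carbons (C1, C6) meet the condition.

2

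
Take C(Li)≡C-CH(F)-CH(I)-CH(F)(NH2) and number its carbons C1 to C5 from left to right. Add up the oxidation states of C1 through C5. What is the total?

Count +1 for every bond to an atom more electronegative than carbon and −1 for every bond to one less electronegative; C–C bonds are 0. Tallying each carbon:
C1: 3C, 1Li → 0 − 1 = -1
C2: 4C → 0 = 0
C3: 2C, 1H, 1F → 0 − 1 + 1 = 0
C4: 2C, 1H, 1I → 0 − 1 + 1 = 0
C5: 1C, 1H, 1N, 1F → 0 − 1 + 1 + 1 = +1
Sum = -1 + 0 + 0 + 0 + 1 = 0.

0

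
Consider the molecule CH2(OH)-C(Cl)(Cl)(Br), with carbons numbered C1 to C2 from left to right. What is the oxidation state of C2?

Each bond to a more electronegative atom (O, N, halogen) counts +1, each bond to a less electronegative atom (H, metal, B, Si) counts −1, and each C–C bond counts 0.
C2 has one bond to C (0), one bond to Cl (+1), one bond to Cl (+1), one bond to Br (+1).
Oxidation state = 0 + 1 + 1 + 1 = +3.

+3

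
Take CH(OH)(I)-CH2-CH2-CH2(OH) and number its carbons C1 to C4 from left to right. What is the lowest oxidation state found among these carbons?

-2

Tallying each carbon's bonds:
C1: 1C, 1H, 1O, 1I → 0 − 1 + 1 + 1 = +1
C2: 2C, 2H → 0 − 2 = -2
C3: 2C, 2H → 0 − 2 = -2
C4: 1C, 2H, 1O → 0 − 2 + 1 = -1
The lowest value is -2.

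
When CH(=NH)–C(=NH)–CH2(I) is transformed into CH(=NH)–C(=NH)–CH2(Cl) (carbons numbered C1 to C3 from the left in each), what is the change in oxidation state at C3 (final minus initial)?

Before: C3 has 1 bond to C, 2 bonds to H, 1 bond to I → oxidation state -1.
After: C3 has 1 bond to C, 2 bonds to H, 1 bond to Cl → oxidation state -1.
Δ = -1 − (-1) = 0, so no net redox change at C3.

0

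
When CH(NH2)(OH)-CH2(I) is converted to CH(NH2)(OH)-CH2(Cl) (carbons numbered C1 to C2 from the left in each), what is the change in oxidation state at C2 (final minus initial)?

Before: C2 has 1 bond to C, 2 bonds to H, 1 bond to I → oxidation state -1.
After: C2 has 1 bond to C, 2 bonds to H, 1 bond to Cl → oxidation state -1.
Δ = -1 − (-1) = 0, so no net redox change at C2.

0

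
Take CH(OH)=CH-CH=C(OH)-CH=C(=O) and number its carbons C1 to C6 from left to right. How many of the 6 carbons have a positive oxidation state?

2

Tallying each carbon's bonds:
C1: 2C, 1H, 1O → 0 − 1 + 1 = 0
C2: 3C, 1H → 0 − 1 = -1
C3: 3C, 1H → 0 − 1 = -1
C4: 3C, 1O → 0 + 1 = +1
C5: 3C, 1H → 0 − 1 = -1
C6: 2C, 2O → 0 + 2 = +2
2 carbons (C4, C6) meet the condition.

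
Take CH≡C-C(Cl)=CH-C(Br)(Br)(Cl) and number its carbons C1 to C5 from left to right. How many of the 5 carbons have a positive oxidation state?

2

Assign +1 per bond to O/N/halogen, −1 per bond to H or an electropositive element, and 0 per bond to carbon. Tallying each carbon:
C1: 3C, 1H → 0 − 1 = -1
C2: 4C → 0 = 0
C3: 3C, 1Cl → 0 + 1 = +1
C4: 3C, 1H → 0 − 1 = -1
C5: 1C, 1Cl, 2Br → 0 + 1 + 2 = +3
2 carbons (C3, C5) meet the condition.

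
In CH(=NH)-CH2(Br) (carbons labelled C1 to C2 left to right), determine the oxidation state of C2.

Count +1 for every bond to an atom more electronegative than carbon and −1 for every bond to one less electronegative; C–C bonds are 0.
C2 has one bond to C (0), one bond to Br (+1), one bond to H (-1), one bond to H (-1).
Oxidation state = 0 + 1 − 1 − 1 = -1.

-1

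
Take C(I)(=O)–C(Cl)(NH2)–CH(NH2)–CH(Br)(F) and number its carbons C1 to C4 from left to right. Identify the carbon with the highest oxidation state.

Tallying each carbon's bonds:
C1: 1C, 2O, 1I → 0 + 2 + 1 = +3
C2: 2C, 1N, 1Cl → 0 + 1 + 1 = +2
C3: 2C, 1H, 1N → 0 − 1 + 1 = 0
C4: 1C, 1H, 1F, 1Br → 0 − 1 + 1 + 1 = +1
The most oxidised carbon is C1 at +3.

C1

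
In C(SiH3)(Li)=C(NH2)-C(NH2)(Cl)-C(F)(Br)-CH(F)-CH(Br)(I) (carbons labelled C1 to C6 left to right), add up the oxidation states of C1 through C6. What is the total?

Each bond to a more electronegative atom (O, N, halogen) counts +1, each bond to a less electronegative atom (H, metal, B, Si) counts −1, and each C–C bond counts 0. Tallying each carbon:
C1: 2C, 1Li, 1Si → 0 − 1 − 1 = -2
C2: 3C, 1N → 0 + 1 = +1
C3: 2C, 1N, 1Cl → 0 + 1 + 1 = +2
C4: 2C, 1F, 1Br → 0 + 1 + 1 = +2
C5: 2C, 1H, 1F → 0 − 1 + 1 = 0
C6: 1C, 1H, 1Br, 1I → 0 − 1 + 1 + 1 = +1
Sum = -2 + 1 + 2 + 2 + 0 + 1 = +4.

+4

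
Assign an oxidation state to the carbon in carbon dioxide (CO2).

+4

The carbon has a double bond to O (2×+1 = +2), a double bond to O (2×+1 = +2).
Oxidation state = +2 + 2 = +4.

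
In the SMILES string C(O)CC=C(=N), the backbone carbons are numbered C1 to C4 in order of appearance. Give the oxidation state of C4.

+2

Each bond to a more electronegative atom (O, N, halogen) counts +1, each bond to a less electronegative atom (H, metal, B, Si) counts −1, and each C–C bond counts 0.
C4 has a double bond to C (2×0 = 0), a double bond to N (2×+1 = +2).
Oxidation state = 0 + 2 = +2.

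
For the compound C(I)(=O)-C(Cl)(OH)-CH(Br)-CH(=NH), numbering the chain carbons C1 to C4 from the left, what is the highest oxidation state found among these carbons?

+3

Bonds to more-electronegative neighbours contribute +1 each, bonds to H or metals contribute −1 each, and C–C bonds contribute 0. Tallying each carbon:
C1: 1C, 2O, 1I → 0 + 2 + 1 = +3
C2: 2C, 1O, 1Cl → 0 + 1 + 1 = +2
C3: 2C, 1H, 1Br → 0 − 1 + 1 = 0
C4: 1C, 1H, 2N → 0 − 1 + 2 = +1
The highest value is +3.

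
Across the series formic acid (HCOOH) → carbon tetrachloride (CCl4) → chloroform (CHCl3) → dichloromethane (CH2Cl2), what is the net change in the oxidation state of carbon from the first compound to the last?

Carbon oxidation states along the series — formic acid: +2, carbon tetrachloride: +4, chloroform: +2, dichloromethane: 0.
Net change = 0 − (+2) = -2.

-2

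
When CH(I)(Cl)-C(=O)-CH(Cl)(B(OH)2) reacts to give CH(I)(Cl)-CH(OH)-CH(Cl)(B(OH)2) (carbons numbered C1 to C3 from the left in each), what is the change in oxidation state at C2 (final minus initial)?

Before: C2 has 2 bonds to C, 2 bonds to O → oxidation state +2.
After: C2 has 2 bonds to C, 1 bond to H, 1 bond to O → oxidation state 0.
Δ = 0 − (+2) = -2, so this is a reduction at C2.

-2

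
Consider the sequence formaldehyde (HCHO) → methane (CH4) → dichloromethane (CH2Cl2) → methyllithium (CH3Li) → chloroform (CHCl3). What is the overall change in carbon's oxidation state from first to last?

+2

Carbon oxidation states along the series — formaldehyde: 0, methane: -4, dichloromethane: 0, methyllithium: -4, chloroform: +2.
Net change = +2 − (0) = +2.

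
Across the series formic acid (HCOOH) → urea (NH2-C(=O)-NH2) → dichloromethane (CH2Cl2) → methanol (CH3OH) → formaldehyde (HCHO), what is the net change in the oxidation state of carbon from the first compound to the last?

Carbon oxidation states along the series — formic acid: +2, urea: +4, dichloromethane: 0, methanol: -2, formaldehyde: 0.
Net change = 0 − (+2) = -2.

-2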